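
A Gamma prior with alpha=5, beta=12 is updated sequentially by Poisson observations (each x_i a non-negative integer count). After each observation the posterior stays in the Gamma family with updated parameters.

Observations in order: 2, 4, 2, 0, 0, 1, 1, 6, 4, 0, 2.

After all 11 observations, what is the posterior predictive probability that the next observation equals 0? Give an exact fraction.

obs 1: x=2 → posterior Gamma(7, 13)
obs 2: x=4 → posterior Gamma(11, 14)
obs 3: x=2 → posterior Gamma(13, 15)
obs 4: x=0 → posterior Gamma(13, 16)
obs 5: x=0 → posterior Gamma(13, 17)
obs 6: x=1 → posterior Gamma(14, 18)
obs 7: x=1 → posterior Gamma(15, 19)
obs 8: x=6 → posterior Gamma(21, 20)
obs 9: x=4 → posterior Gamma(25, 21)
obs 10: x=0 → posterior Gamma(25, 22)
obs 11: x=2 → posterior Gamma(27, 23)

5843211045545439551605946764725979847/18437563379178327736384102280592359424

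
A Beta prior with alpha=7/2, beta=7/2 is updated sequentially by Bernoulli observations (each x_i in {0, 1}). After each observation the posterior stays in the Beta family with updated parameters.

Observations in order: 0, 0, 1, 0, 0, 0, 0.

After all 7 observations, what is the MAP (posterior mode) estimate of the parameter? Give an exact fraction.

obs 1: x=0 → posterior Beta(7/2, 9/2)
obs 2: x=0 → posterior Beta(7/2, 11/2)
obs 3: x=1 → posterior Beta(9/2, 11/2)
obs 4: x=0 → posterior Beta(9/2, 13/2)
obs 5: x=0 → posterior Beta(9/2, 15/2)
obs 6: x=0 → posterior Beta(9/2, 17/2)
obs 7: x=0 → posterior Beta(9/2, 19/2)

7/24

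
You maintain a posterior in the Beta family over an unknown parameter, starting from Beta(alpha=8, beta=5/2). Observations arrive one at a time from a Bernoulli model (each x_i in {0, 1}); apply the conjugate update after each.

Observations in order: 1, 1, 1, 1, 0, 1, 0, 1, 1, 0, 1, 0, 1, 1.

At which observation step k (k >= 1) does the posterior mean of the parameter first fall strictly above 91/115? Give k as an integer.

obs 1: x=1 → posterior Beta(9, 5/2)
obs 2: x=1 → posterior Beta(10, 5/2)
obs 3: x=1 → posterior Beta(11, 5/2)
obs 4: x=1 → posterior Beta(12, 5/2)
obs 5: x=0 → posterior Beta(12, 7/2)
obs 6: x=1 → posterior Beta(13, 7/2)
obs 7: x=0 → posterior Beta(13, 9/2)
obs 8: x=1 → posterior Beta(14, 9/2)
obs 9: x=1 → posterior Beta(15, 9/2)
obs 10: x=0 → posterior Beta(15, 11/2)
obs 11: x=1 → posterior Beta(16, 11/2)
obs 12: x=0 → posterior Beta(16, 13/2)
obs 13: x=1 → posterior Beta(17, 13/2)
obs 14: x=1 → posterior Beta(18, 13/2)

k = 2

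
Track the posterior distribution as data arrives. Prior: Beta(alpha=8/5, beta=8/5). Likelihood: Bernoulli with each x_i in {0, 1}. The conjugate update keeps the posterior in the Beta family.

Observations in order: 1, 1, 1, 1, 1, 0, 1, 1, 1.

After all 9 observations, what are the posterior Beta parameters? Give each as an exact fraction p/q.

obs 1: x=1 → posterior Beta(13/5, 8/5)
obs 2: x=1 → posterior Beta(18/5, 8/5)
obs 3: x=1 → posterior Beta(23/5, 8/5)
obs 4: x=1 → posterior Beta(28/5, 8/5)
obs 5: x=1 → posterior Beta(33/5, 8/5)
obs 6: x=0 → posterior Beta(33/5, 13/5)
obs 7: x=1 → posterior Beta(38/5, 13/5)
obs 8: x=1 → posterior Beta(43/5, 13/5)
obs 9: x=1 → posterior Beta(48/5, 13/5)

alpha=48/5, beta=13/5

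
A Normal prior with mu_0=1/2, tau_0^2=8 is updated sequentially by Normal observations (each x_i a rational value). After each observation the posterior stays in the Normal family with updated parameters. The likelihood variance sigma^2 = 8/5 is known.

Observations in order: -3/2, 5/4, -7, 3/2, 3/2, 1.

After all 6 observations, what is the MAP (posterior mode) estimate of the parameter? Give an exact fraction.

obs 1: x=-3/2 → posterior Normal(-7/6, 4/3)
obs 2: x=5/4 → posterior Normal(-3/44, 8/11)
obs 3: x=-7 → posterior Normal(-143/64, 1/2)
obs 4: x=3/2 → posterior Normal(-113/84, 8/21)
obs 5: x=3/2 → posterior Normal(-83/104, 4/13)
obs 6: x=1 → posterior Normal(-63/124, 8/31)

-63/124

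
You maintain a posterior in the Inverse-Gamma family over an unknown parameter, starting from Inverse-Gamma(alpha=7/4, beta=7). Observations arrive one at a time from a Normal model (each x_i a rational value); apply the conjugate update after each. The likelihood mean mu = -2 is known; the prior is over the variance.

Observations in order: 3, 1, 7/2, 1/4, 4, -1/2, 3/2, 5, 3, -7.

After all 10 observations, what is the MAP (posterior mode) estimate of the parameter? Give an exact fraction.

3725/248

obs 1: x=3 → posterior Inverse-Gamma(9/4, 39/2)
obs 2: x=1 → posterior Inverse-Gamma(11/4, 24)
obs 3: x=7/2 → posterior Inverse-Gamma(13/4, 313/8)
obs 4: x=1/4 → posterior Inverse-Gamma(15/4, 1333/32)
obs 5: x=4 → posterior Inverse-Gamma(17/4, 1909/32)
obs 6: x=-1/2 → posterior Inverse-Gamma(19/4, 1945/32)
obs 7: x=3/2 → posterior Inverse-Gamma(21/4, 2141/32)
obs 8: x=5 → posterior Inverse-Gamma(23/4, 2925/32)
obs 9: x=3 → posterior Inverse-Gamma(25/4, 3325/32)
obs 10: x=-7 → posterior Inverse-Gamma(27/4, 3725/32)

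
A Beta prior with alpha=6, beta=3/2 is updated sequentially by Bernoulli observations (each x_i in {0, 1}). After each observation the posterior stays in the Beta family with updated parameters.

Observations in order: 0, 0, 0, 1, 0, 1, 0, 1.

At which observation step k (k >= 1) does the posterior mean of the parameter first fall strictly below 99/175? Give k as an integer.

obs 1: x=0 → posterior Beta(6, 5/2)
obs 2: x=0 → posterior Beta(6, 7/2)
obs 3: x=0 → posterior Beta(6, 9/2)
obs 4: x=1 → posterior Beta(7, 9/2)
obs 5: x=0 → posterior Beta(7, 11/2)
obs 6: x=1 → posterior Beta(8, 11/2)
obs 7: x=0 → posterior Beta(8, 13/2)
obs 8: x=1 → posterior Beta(9, 13/2)

k = 5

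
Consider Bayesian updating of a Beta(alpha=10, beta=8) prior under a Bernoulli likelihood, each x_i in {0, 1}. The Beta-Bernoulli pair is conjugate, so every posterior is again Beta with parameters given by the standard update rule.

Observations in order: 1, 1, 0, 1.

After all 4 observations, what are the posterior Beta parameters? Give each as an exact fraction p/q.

alpha=13, beta=9

obs 1: x=1 → posterior Beta(11, 8)
obs 2: x=1 → posterior Beta(12, 8)
obs 3: x=0 → posterior Beta(12, 9)
obs 4: x=1 → posterior Beta(13, 9)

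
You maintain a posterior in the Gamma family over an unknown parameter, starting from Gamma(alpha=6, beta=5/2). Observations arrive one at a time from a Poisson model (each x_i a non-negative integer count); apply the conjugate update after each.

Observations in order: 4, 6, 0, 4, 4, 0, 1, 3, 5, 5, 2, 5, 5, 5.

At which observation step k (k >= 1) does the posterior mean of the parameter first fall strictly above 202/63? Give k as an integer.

obs 1: x=4 → posterior Gamma(10, 7/2)
obs 2: x=6 → posterior Gamma(16, 9/2)
obs 3: x=0 → posterior Gamma(16, 11/2)
obs 4: x=4 → posterior Gamma(20, 13/2)
obs 5: x=4 → posterior Gamma(24, 15/2)
obs 6: x=0 → posterior Gamma(24, 17/2)
obs 7: x=1 → posterior Gamma(25, 19/2)
obs 8: x=3 → posterior Gamma(28, 21/2)
obs 9: x=5 → posterior Gamma(33, 23/2)
obs 10: x=5 → posterior Gamma(38, 25/2)
obs 11: x=2 → posterior Gamma(40, 27/2)
obs 12: x=5 → posterior Gamma(45, 29/2)
obs 13: x=5 → posterior Gamma(50, 31/2)
obs 14: x=5 → posterior Gamma(55, 33/2)

k = 2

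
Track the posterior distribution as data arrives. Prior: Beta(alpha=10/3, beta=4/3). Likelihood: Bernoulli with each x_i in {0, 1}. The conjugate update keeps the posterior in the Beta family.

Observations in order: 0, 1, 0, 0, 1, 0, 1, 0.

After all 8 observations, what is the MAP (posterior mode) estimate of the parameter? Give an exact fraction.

1/2

obs 1: x=0 → posterior Beta(10/3, 7/3)
obs 2: x=1 → posterior Beta(13/3, 7/3)
obs 3: x=0 → posterior Beta(13/3, 10/3)
obs 4: x=0 → posterior Beta(13/3, 13/3)
obs 5: x=1 → posterior Beta(16/3, 13/3)
obs 6: x=0 → posterior Beta(16/3, 16/3)
obs 7: x=1 → posterior Beta(19/3, 16/3)
obs 8: x=0 → posterior Beta(19/3, 19/3)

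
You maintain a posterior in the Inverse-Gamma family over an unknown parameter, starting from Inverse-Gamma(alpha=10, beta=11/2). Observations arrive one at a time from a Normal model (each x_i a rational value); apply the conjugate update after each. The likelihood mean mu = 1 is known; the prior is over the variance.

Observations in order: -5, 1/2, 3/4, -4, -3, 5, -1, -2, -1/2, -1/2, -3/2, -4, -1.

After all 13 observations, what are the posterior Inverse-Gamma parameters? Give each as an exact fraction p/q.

alpha=33/2, beta=2513/32

obs 1: x=-5 → posterior Inverse-Gamma(21/2, 47/2)
obs 2: x=1/2 → posterior Inverse-Gamma(11, 189/8)
obs 3: x=3/4 → posterior Inverse-Gamma(23/2, 757/32)
obs 4: x=-4 → posterior Inverse-Gamma(12, 1157/32)
obs 5: x=-3 → posterior Inverse-Gamma(25/2, 1413/32)
obs 6: x=5 → posterior Inverse-Gamma(13, 1669/32)
obs 7: x=-1 → posterior Inverse-Gamma(27/2, 1733/32)
obs 8: x=-2 → posterior Inverse-Gamma(14, 1877/32)
obs 9: x=-1/2 → posterior Inverse-Gamma(29/2, 1913/32)
obs 10: x=-1/2 → posterior Inverse-Gamma(15, 1949/32)
obs 11: x=-3/2 → posterior Inverse-Gamma(31/2, 2049/32)
obs 12: x=-4 → posterior Inverse-Gamma(16, 2449/32)
obs 13: x=-1 → posterior Inverse-Gamma(33/2, 2513/32)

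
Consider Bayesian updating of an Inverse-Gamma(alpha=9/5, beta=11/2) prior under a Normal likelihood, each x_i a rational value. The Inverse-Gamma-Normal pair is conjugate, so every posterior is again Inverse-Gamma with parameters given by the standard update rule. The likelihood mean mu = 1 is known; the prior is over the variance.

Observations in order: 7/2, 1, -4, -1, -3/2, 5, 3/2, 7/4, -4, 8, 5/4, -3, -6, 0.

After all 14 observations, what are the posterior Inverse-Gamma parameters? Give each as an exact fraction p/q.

alpha=44/5, beta=1675/16

obs 1: x=7/2 → posterior Inverse-Gamma(23/10, 69/8)
obs 2: x=1 → posterior Inverse-Gamma(14/5, 69/8)
obs 3: x=-4 → posterior Inverse-Gamma(33/10, 169/8)
obs 4: x=-1 → posterior Inverse-Gamma(19/5, 185/8)
obs 5: x=-3/2 → posterior Inverse-Gamma(43/10, 105/4)
obs 6: x=5 → posterior Inverse-Gamma(24/5, 137/4)
obs 7: x=3/2 → posterior Inverse-Gamma(53/10, 275/8)
obs 8: x=7/4 → posterior Inverse-Gamma(29/5, 1109/32)
obs 9: x=-4 → posterior Inverse-Gamma(63/10, 1509/32)
obs 10: x=8 → posterior Inverse-Gamma(34/5, 2293/32)
obs 11: x=5/4 → posterior Inverse-Gamma(73/10, 1147/16)
obs 12: x=-3 → posterior Inverse-Gamma(39/5, 1275/16)
obs 13: x=-6 → posterior Inverse-Gamma(83/10, 1667/16)
obs 14: x=0 → posterior Inverse-Gamma(44/5, 1675/16)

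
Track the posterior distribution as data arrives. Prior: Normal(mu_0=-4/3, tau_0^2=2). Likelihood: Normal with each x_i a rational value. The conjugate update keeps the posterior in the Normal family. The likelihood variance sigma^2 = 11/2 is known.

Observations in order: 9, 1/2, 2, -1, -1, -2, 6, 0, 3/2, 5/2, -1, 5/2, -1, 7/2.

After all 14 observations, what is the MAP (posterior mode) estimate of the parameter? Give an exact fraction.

obs 1: x=9 → posterior Normal(64/45, 22/15)
obs 2: x=1/2 → posterior Normal(70/57, 22/19)
obs 3: x=2 → posterior Normal(94/69, 22/23)
obs 4: x=-1 → posterior Normal(82/81, 22/27)
obs 5: x=-1 → posterior Normal(70/93, 22/31)
obs 6: x=-2 → posterior Normal(46/105, 22/35)
obs 7: x=6 → posterior Normal(118/117, 22/39)
obs 8: x=0 → posterior Normal(118/129, 22/43)
obs 9: x=3/2 → posterior Normal(136/141, 22/47)
obs 10: x=5/2 → posterior Normal(166/153, 22/51)
obs 11: x=-1 → posterior Normal(14/15, 2/5)
obs 12: x=5/2 → posterior Normal(184/177, 22/59)
obs 13: x=-1 → posterior Normal(172/189, 22/63)
obs 14: x=7/2 → posterior Normal(214/201, 22/67)

214/201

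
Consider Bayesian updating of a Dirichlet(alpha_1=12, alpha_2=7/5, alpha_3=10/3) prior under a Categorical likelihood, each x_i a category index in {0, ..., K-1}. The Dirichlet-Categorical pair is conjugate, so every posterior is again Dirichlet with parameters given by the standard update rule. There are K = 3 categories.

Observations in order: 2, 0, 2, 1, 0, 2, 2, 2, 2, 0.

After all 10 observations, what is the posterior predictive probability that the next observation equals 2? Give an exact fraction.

obs 1: x=2 → posterior Dirichlet(12, 7/5, 13/3)
obs 2: x=0 → posterior Dirichlet(13, 7/5, 13/3)
obs 3: x=2 → posterior Dirichlet(13, 7/5, 16/3)
obs 4: x=1 → posterior Dirichlet(13, 12/5, 16/3)
obs 5: x=0 → posterior Dirichlet(14, 12/5, 16/3)
obs 6: x=2 → posterior Dirichlet(14, 12/5, 19/3)
obs 7: x=2 → posterior Dirichlet(14, 12/5, 22/3)
obs 8: x=2 → posterior Dirichlet(14, 12/5, 25/3)
obs 9: x=2 → posterior Dirichlet(14, 12/5, 28/3)
obs 10: x=0 → posterior Dirichlet(15, 12/5, 28/3)

140/401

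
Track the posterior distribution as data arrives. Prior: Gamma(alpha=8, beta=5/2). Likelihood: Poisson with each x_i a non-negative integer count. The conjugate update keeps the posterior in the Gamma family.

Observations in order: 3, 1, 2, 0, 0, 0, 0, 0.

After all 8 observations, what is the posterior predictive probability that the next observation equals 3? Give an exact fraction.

obs 1: x=3 → posterior Gamma(11, 7/2)
obs 2: x=1 → posterior Gamma(12, 9/2)
obs 3: x=2 → posterior Gamma(14, 11/2)
obs 4: x=0 → posterior Gamma(14, 13/2)
obs 5: x=0 → posterior Gamma(14, 15/2)
obs 6: x=0 → posterior Gamma(14, 17/2)
obs 7: x=0 → posterior Gamma(14, 19/2)
obs 8: x=0 → posterior Gamma(14, 21/2)

14532761297696358890880/141050039560662968926103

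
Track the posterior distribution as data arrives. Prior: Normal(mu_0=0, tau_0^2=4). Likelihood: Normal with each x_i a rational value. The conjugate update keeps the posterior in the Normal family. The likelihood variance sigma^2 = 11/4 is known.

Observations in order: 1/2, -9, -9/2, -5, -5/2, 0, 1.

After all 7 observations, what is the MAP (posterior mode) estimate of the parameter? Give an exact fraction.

obs 1: x=1/2 → posterior Normal(8/27, 44/27)
obs 2: x=-9 → posterior Normal(-136/43, 44/43)
obs 3: x=-9/2 → posterior Normal(-208/59, 44/59)
obs 4: x=-5 → posterior Normal(-96/25, 44/75)
obs 5: x=-5/2 → posterior Normal(-328/91, 44/91)
obs 6: x=0 → posterior Normal(-328/107, 44/107)
obs 7: x=1 → posterior Normal(-104/41, 44/123)

-104/41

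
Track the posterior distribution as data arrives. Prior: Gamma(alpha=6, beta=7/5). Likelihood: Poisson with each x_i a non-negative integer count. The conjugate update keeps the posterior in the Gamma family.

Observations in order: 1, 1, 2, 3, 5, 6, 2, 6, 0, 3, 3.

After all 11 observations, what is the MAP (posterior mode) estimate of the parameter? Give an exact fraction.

185/62

obs 1: x=1 → posterior Gamma(7, 12/5)
obs 2: x=1 → posterior Gamma(8, 17/5)
obs 3: x=2 → posterior Gamma(10, 22/5)
obs 4: x=3 → posterior Gamma(13, 27/5)
obs 5: x=5 → posterior Gamma(18, 32/5)
obs 6: x=6 → posterior Gamma(24, 37/5)
obs 7: x=2 → posterior Gamma(26, 42/5)
obs 8: x=6 → posterior Gamma(32, 47/5)
obs 9: x=0 → posterior Gamma(32, 52/5)
obs 10: x=3 → posterior Gamma(35, 57/5)
obs 11: x=3 → posterior Gamma(38, 62/5)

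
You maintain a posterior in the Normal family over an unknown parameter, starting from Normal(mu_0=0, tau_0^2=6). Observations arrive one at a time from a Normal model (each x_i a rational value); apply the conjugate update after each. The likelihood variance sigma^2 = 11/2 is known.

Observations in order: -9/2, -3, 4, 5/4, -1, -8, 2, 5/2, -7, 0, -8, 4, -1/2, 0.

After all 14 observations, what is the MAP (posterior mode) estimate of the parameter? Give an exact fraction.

-219/179

obs 1: x=-9/2 → posterior Normal(-54/23, 66/23)
obs 2: x=-3 → posterior Normal(-18/7, 66/35)
obs 3: x=4 → posterior Normal(-42/47, 66/47)
obs 4: x=5/4 → posterior Normal(-27/59, 66/59)
obs 5: x=-1 → posterior Normal(-39/71, 66/71)
obs 6: x=-8 → posterior Normal(-135/83, 66/83)
obs 7: x=2 → posterior Normal(-111/95, 66/95)
obs 8: x=5/2 → posterior Normal(-81/107, 66/107)
obs 9: x=-7 → posterior Normal(-165/119, 66/119)
obs 10: x=0 → posterior Normal(-165/131, 66/131)
obs 11: x=-8 → posterior Normal(-261/143, 6/13)
obs 12: x=4 → posterior Normal(-213/155, 66/155)
obs 13: x=-1/2 → posterior Normal(-219/167, 66/167)
obs 14: x=0 → posterior Normal(-219/179, 66/179)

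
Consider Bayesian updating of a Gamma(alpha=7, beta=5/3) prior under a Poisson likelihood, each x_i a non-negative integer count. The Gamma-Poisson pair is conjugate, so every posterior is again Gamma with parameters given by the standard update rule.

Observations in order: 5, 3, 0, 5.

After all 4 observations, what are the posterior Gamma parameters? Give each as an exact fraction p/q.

obs 1: x=5 → posterior Gamma(12, 8/3)
obs 2: x=3 → posterior Gamma(15, 11/3)
obs 3: x=0 → posterior Gamma(15, 14/3)
obs 4: x=5 → posterior Gamma(20, 17/3)

alpha=20, beta=17/3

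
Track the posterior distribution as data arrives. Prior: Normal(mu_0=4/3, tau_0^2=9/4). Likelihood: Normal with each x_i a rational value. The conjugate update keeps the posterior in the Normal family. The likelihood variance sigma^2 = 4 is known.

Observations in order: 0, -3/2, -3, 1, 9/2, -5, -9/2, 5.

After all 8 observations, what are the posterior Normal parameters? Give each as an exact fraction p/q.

obs 1: x=0 → posterior Normal(64/75, 36/25)
obs 2: x=-3/2 → posterior Normal(47/204, 18/17)
obs 3: x=-3 → posterior Normal(-115/258, 36/43)
obs 4: x=1 → posterior Normal(-61/312, 9/13)
obs 5: x=9/2 → posterior Normal(91/183, 36/61)
obs 6: x=-5 → posterior Normal(-22/105, 18/35)
obs 7: x=-9/2 → posterior Normal(-331/474, 36/79)
obs 8: x=5 → posterior Normal(-61/528, 9/22)

mu_0=-61/528, tau_0^2=9/22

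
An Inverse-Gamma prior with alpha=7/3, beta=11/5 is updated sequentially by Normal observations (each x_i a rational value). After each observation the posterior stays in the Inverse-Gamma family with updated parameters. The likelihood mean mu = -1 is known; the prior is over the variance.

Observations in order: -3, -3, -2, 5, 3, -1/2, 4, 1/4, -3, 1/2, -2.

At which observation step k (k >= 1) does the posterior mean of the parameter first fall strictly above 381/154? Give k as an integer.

obs 1: x=-3 → posterior Inverse-Gamma(17/6, 21/5)
obs 2: x=-3 → posterior Inverse-Gamma(10/3, 31/5)
obs 3: x=-2 → posterior Inverse-Gamma(23/6, 67/10)
obs 4: x=5 → posterior Inverse-Gamma(13/3, 247/10)
obs 5: x=3 → posterior Inverse-Gamma(29/6, 327/10)
obs 6: x=-1/2 → posterior Inverse-Gamma(16/3, 1313/40)
obs 7: x=4 → posterior Inverse-Gamma(35/6, 1813/40)
obs 8: x=1/4 → posterior Inverse-Gamma(19/3, 7377/160)
obs 9: x=-3 → posterior Inverse-Gamma(41/6, 7697/160)
obs 10: x=1/2 → posterior Inverse-Gamma(22/3, 7877/160)
obs 11: x=-2 → posterior Inverse-Gamma(47/6, 7957/160)

k = 2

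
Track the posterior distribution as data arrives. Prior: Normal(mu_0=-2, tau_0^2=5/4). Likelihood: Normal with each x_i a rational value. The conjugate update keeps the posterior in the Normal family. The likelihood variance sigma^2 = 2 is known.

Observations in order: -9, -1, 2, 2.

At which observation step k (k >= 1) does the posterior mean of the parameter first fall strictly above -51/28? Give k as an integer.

obs 1: x=-9 → posterior Normal(-61/13, 10/13)
obs 2: x=-1 → posterior Normal(-11/3, 5/9)
obs 3: x=2 → posterior Normal(-56/23, 10/23)
obs 4: x=2 → posterior Normal(-23/14, 5/14)

k = 4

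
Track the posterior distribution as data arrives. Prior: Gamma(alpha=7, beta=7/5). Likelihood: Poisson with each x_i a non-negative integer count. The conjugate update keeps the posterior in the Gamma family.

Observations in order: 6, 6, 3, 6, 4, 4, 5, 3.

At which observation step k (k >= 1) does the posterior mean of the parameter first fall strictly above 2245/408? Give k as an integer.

obs 1: x=6 → posterior Gamma(13, 12/5)
obs 2: x=6 → posterior Gamma(19, 17/5)
obs 3: x=3 → posterior Gamma(22, 22/5)
obs 4: x=6 → posterior Gamma(28, 27/5)
obs 5: x=4 → posterior Gamma(32, 32/5)
obs 6: x=4 → posterior Gamma(36, 37/5)
obs 7: x=5 → posterior Gamma(41, 42/5)
obs 8: x=3 → posterior Gamma(44, 47/5)

k = 2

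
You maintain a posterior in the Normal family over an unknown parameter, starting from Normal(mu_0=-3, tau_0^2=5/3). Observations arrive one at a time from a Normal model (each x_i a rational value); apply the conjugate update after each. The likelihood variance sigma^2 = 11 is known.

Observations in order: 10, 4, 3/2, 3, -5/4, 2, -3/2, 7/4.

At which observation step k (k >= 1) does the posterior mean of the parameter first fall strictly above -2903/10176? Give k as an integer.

k = 4

obs 1: x=10 → posterior Normal(-49/38, 55/38)
obs 2: x=4 → posterior Normal(-29/43, 55/43)
obs 3: x=3/2 → posterior Normal(-43/96, 55/48)
obs 4: x=3 → posterior Normal(-13/106, 55/53)
obs 5: x=-5/4 → posterior Normal(-51/232, 55/58)
obs 6: x=2 → posterior Normal(-11/252, 55/63)
obs 7: x=-3/2 → posterior Normal(-41/272, 55/68)
obs 8: x=7/4 → posterior Normal(-3/146, 55/73)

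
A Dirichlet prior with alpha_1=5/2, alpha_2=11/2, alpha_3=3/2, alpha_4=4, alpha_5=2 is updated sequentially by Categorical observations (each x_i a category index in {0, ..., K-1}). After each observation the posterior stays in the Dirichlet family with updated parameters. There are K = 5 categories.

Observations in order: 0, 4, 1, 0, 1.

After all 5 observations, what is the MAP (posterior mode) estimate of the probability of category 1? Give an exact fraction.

obs 1: x=0 → posterior Dirichlet(7/2, 11/2, 3/2, 4, 2)
obs 2: x=4 → posterior Dirichlet(7/2, 11/2, 3/2, 4, 3)
obs 3: x=1 → posterior Dirichlet(7/2, 13/2, 3/2, 4, 3)
obs 4: x=0 → posterior Dirichlet(9/2, 13/2, 3/2, 4, 3)
obs 5: x=1 → posterior Dirichlet(9/2, 15/2, 3/2, 4, 3)

13/31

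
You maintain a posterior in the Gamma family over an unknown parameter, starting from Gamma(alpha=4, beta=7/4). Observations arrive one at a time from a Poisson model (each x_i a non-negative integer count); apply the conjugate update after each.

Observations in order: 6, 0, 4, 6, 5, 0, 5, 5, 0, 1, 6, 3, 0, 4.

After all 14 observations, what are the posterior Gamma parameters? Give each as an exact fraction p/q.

obs 1: x=6 → posterior Gamma(10, 11/4)
obs 2: x=0 → posterior Gamma(10, 15/4)
obs 3: x=4 → posterior Gamma(14, 19/4)
obs 4: x=6 → posterior Gamma(20, 23/4)
obs 5: x=5 → posterior Gamma(25, 27/4)
obs 6: x=0 → posterior Gamma(25, 31/4)
obs 7: x=5 → posterior Gamma(30, 35/4)
obs 8: x=5 → posterior Gamma(35, 39/4)
obs 9: x=0 → posterior Gamma(35, 43/4)
obs 10: x=1 → posterior Gamma(36, 47/4)
obs 11: x=6 → posterior Gamma(42, 51/4)
obs 12: x=3 → posterior Gamma(45, 55/4)
obs 13: x=0 → posterior Gamma(45, 59/4)
obs 14: x=4 → posterior Gamma(49, 63/4)

alpha=49, beta=63/4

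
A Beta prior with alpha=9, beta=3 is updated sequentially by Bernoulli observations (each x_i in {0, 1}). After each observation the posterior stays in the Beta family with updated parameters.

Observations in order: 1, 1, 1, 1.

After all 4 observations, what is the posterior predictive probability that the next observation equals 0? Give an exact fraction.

obs 1: x=1 → posterior Beta(10, 3)
obs 2: x=1 → posterior Beta(11, 3)
obs 3: x=1 → posterior Beta(12, 3)
obs 4: x=1 → posterior Beta(13, 3)

3/16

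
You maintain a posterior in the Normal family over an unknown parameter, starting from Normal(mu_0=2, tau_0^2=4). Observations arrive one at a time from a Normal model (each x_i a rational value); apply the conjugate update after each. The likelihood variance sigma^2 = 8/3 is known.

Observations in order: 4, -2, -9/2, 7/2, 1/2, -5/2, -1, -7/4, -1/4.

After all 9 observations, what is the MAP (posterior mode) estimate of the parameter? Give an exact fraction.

obs 1: x=4 → posterior Normal(16/5, 8/5)
obs 2: x=-2 → posterior Normal(5/4, 1)
obs 3: x=-9/2 → posterior Normal(-7/22, 8/11)
obs 4: x=7/2 → posterior Normal(1/2, 4/7)
obs 5: x=1/2 → posterior Normal(1/2, 8/17)
obs 6: x=-5/2 → posterior Normal(1/20, 2/5)
obs 7: x=-1 → posterior Normal(-2/23, 8/23)
obs 8: x=-7/4 → posterior Normal(-29/104, 4/13)
obs 9: x=-1/4 → posterior Normal(-8/29, 8/29)

-8/29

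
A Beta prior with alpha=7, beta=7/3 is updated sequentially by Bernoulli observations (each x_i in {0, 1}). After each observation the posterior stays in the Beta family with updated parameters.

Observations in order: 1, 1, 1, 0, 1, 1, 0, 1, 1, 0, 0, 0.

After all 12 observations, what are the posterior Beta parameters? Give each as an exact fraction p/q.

obs 1: x=1 → posterior Beta(8, 7/3)
obs 2: x=1 → posterior Beta(9, 7/3)
obs 3: x=1 → posterior Beta(10, 7/3)
obs 4: x=0 → posterior Beta(10, 10/3)
obs 5: x=1 → posterior Beta(11, 10/3)
obs 6: x=1 → posterior Beta(12, 10/3)
obs 7: x=0 → posterior Beta(12, 13/3)
obs 8: x=1 → posterior Beta(13, 13/3)
obs 9: x=1 → posterior Beta(14, 13/3)
obs 10: x=0 → posterior Beta(14, 16/3)
obs 11: x=0 → posterior Beta(14, 19/3)
obs 12: x=0 → posterior Beta(14, 22/3)

alpha=14, beta=22/3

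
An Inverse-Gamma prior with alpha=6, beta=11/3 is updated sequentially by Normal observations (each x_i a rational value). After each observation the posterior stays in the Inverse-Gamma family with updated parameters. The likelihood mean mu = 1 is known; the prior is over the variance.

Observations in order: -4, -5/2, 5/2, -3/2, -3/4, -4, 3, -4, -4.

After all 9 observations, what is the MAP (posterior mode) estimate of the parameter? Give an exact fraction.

obs 1: x=-4 → posterior Inverse-Gamma(13/2, 97/6)
obs 2: x=-5/2 → posterior Inverse-Gamma(7, 535/24)
obs 3: x=5/2 → posterior Inverse-Gamma(15/2, 281/12)
obs 4: x=-3/2 → posterior Inverse-Gamma(8, 637/24)
obs 5: x=-3/4 → posterior Inverse-Gamma(17/2, 2695/96)
obs 6: x=-4 → posterior Inverse-Gamma(9, 3895/96)
obs 7: x=3 → posterior Inverse-Gamma(19/2, 4087/96)
obs 8: x=-4 → posterior Inverse-Gamma(10, 5287/96)
obs 9: x=-4 → posterior Inverse-Gamma(21/2, 6487/96)

6487/1104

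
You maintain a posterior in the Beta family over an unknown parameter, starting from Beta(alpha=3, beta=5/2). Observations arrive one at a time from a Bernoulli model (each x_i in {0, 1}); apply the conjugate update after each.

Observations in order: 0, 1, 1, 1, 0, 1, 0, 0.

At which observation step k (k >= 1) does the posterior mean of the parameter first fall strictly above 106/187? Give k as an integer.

obs 1: x=0 → posterior Beta(3, 7/2)
obs 2: x=1 → posterior Beta(4, 7/2)
obs 3: x=1 → posterior Beta(5, 7/2)
obs 4: x=1 → posterior Beta(6, 7/2)
obs 5: x=0 → posterior Beta(6, 9/2)
obs 6: x=1 → posterior Beta(7, 9/2)
obs 7: x=0 → posterior Beta(7, 11/2)
obs 8: x=0 → posterior Beta(7, 13/2)

k = 3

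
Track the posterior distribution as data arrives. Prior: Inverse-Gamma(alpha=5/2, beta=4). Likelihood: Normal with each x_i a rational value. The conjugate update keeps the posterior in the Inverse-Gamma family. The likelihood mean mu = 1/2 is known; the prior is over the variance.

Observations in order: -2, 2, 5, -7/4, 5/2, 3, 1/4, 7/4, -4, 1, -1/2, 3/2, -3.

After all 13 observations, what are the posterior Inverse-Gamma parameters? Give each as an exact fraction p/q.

obs 1: x=-2 → posterior Inverse-Gamma(3, 57/8)
obs 2: x=2 → posterior Inverse-Gamma(7/2, 33/4)
obs 3: x=5 → posterior Inverse-Gamma(4, 147/8)
obs 4: x=-7/4 → posterior Inverse-Gamma(9/2, 669/32)
obs 5: x=5/2 → posterior Inverse-Gamma(5, 733/32)
obs 6: x=3 → posterior Inverse-Gamma(11/2, 833/32)
obs 7: x=1/4 → posterior Inverse-Gamma(6, 417/16)
obs 8: x=7/4 → posterior Inverse-Gamma(13/2, 859/32)
obs 9: x=-4 → posterior Inverse-Gamma(7, 1183/32)
obs 10: x=1 → posterior Inverse-Gamma(15/2, 1187/32)
obs 11: x=-1/2 → posterior Inverse-Gamma(8, 1203/32)
obs 12: x=3/2 → posterior Inverse-Gamma(17/2, 1219/32)
obs 13: x=-3 → posterior Inverse-Gamma(9, 1415/32)

alpha=9, beta=1415/32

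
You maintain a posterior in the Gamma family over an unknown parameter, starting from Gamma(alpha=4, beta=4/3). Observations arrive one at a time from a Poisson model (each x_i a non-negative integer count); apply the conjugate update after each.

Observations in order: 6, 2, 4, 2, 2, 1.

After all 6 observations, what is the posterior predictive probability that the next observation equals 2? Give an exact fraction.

32264934410918748173983115378688/142108547152020037174224853515625

obs 1: x=6 → posterior Gamma(10, 7/3)
obs 2: x=2 → posterior Gamma(12, 10/3)
obs 3: x=4 → posterior Gamma(16, 13/3)
obs 4: x=2 → posterior Gamma(18, 16/3)
obs 5: x=2 → posterior Gamma(20, 19/3)
obs 6: x=1 → posterior Gamma(21, 22/3)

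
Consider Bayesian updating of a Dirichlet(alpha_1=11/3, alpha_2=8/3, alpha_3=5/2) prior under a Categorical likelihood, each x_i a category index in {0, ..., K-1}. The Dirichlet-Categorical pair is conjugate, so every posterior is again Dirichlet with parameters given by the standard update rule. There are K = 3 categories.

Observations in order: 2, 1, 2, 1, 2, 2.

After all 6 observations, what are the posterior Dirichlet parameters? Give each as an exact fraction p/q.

alpha_1=11/3, alpha_2=14/3, alpha_3=13/2

obs 1: x=2 → posterior Dirichlet(11/3, 8/3, 7/2)
obs 2: x=1 → posterior Dirichlet(11/3, 11/3, 7/2)
obs 3: x=2 → posterior Dirichlet(11/3, 11/3, 9/2)
obs 4: x=1 → posterior Dirichlet(11/3, 14/3, 9/2)
obs 5: x=2 → posterior Dirichlet(11/3, 14/3, 11/2)
obs 6: x=2 → posterior Dirichlet(11/3, 14/3, 13/2)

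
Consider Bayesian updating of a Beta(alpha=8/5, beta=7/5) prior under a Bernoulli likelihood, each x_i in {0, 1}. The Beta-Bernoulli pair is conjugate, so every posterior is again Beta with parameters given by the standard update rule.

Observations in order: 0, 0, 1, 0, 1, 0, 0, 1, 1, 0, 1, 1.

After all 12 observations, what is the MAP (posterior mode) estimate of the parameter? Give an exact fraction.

obs 1: x=0 → posterior Beta(8/5, 12/5)
obs 2: x=0 → posterior Beta(8/5, 17/5)
obs 3: x=1 → posterior Beta(13/5, 17/5)
obs 4: x=0 → posterior Beta(13/5, 22/5)
obs 5: x=1 → posterior Beta(18/5, 22/5)
obs 6: x=0 → posterior Beta(18/5, 27/5)
obs 7: x=0 → posterior Beta(18/5, 32/5)
obs 8: x=1 → posterior Beta(23/5, 32/5)
obs 9: x=1 → posterior Beta(28/5, 32/5)
obs 10: x=0 → posterior Beta(28/5, 37/5)
obs 11: x=1 → posterior Beta(33/5, 37/5)
obs 12: x=1 → posterior Beta(38/5, 37/5)

33/65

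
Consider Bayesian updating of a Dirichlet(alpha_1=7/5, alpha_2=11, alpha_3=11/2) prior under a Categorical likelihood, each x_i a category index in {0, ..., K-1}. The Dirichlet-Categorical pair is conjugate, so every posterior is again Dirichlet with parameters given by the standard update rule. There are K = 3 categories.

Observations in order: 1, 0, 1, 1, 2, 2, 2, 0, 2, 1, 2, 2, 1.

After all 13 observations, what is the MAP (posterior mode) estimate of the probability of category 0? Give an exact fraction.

obs 1: x=1 → posterior Dirichlet(7/5, 12, 11/2)
obs 2: x=0 → posterior Dirichlet(12/5, 12, 11/2)
obs 3: x=1 → posterior Dirichlet(12/5, 13, 11/2)
obs 4: x=1 → posterior Dirichlet(12/5, 14, 11/2)
obs 5: x=2 → posterior Dirichlet(12/5, 14, 13/2)
obs 6: x=2 → posterior Dirichlet(12/5, 14, 15/2)
obs 7: x=2 → posterior Dirichlet(12/5, 14, 17/2)
obs 8: x=0 → posterior Dirichlet(17/5, 14, 17/2)
obs 9: x=2 → posterior Dirichlet(17/5, 14, 19/2)
obs 10: x=1 → posterior Dirichlet(17/5, 15, 19/2)
obs 11: x=2 → posterior Dirichlet(17/5, 15, 21/2)
obs 12: x=2 → posterior Dirichlet(17/5, 15, 23/2)
obs 13: x=1 → posterior Dirichlet(17/5, 16, 23/2)

8/93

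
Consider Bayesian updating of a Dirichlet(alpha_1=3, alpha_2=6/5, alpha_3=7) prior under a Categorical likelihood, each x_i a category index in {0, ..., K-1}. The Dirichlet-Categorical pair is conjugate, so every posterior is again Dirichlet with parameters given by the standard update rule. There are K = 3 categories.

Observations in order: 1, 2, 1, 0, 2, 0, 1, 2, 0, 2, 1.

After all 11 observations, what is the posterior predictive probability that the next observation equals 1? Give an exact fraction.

26/111

obs 1: x=1 → posterior Dirichlet(3, 11/5, 7)
obs 2: x=2 → posterior Dirichlet(3, 11/5, 8)
obs 3: x=1 → posterior Dirichlet(3, 16/5, 8)
obs 4: x=0 → posterior Dirichlet(4, 16/5, 8)
obs 5: x=2 → posterior Dirichlet(4, 16/5, 9)
obs 6: x=0 → posterior Dirichlet(5, 16/5, 9)
obs 7: x=1 → posterior Dirichlet(5, 21/5, 9)
obs 8: x=2 → posterior Dirichlet(5, 21/5, 10)
obs 9: x=0 → posterior Dirichlet(6, 21/5, 10)
obs 10: x=2 → posterior Dirichlet(6, 21/5, 11)
obs 11: x=1 → posterior Dirichlet(6, 26/5, 11)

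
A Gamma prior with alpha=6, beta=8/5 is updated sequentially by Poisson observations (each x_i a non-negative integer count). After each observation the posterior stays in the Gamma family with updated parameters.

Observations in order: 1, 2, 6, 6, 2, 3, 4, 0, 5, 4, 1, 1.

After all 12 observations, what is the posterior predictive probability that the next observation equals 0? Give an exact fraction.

obs 1: x=1 → posterior Gamma(7, 13/5)
obs 2: x=2 → posterior Gamma(9, 18/5)
obs 3: x=6 → posterior Gamma(15, 23/5)
obs 4: x=6 → posterior Gamma(21, 28/5)
obs 5: x=2 → posterior Gamma(23, 33/5)
obs 6: x=3 → posterior Gamma(26, 38/5)
obs 7: x=4 → posterior Gamma(30, 43/5)
obs 8: x=0 → posterior Gamma(30, 48/5)
obs 9: x=5 → posterior Gamma(35, 53/5)
obs 10: x=4 → posterior Gamma(39, 58/5)
obs 11: x=1 → posterior Gamma(40, 63/5)
obs 12: x=1 → posterior Gamma(41, 68/5)

1357892598031688660974245954782011099757766531905934662654650667291868397568/24902174090500224548818524445069573936200195612547219223948849252253559771273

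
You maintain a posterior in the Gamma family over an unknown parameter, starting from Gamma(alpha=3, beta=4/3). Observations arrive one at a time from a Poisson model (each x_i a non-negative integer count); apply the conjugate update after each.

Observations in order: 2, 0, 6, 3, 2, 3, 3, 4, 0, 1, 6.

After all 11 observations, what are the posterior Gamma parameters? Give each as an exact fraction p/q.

obs 1: x=2 → posterior Gamma(5, 7/3)
obs 2: x=0 → posterior Gamma(5, 10/3)
obs 3: x=6 → posterior Gamma(11, 13/3)
obs 4: x=3 → posterior Gamma(14, 16/3)
obs 5: x=2 → posterior Gamma(16, 19/3)
obs 6: x=3 → posterior Gamma(19, 22/3)
obs 7: x=3 → posterior Gamma(22, 25/3)
obs 8: x=4 → posterior Gamma(26, 28/3)
obs 9: x=0 → posterior Gamma(26, 31/3)
obs 10: x=1 → posterior Gamma(27, 34/3)
obs 11: x=6 → posterior Gamma(33, 37/3)

alpha=33, beta=37/3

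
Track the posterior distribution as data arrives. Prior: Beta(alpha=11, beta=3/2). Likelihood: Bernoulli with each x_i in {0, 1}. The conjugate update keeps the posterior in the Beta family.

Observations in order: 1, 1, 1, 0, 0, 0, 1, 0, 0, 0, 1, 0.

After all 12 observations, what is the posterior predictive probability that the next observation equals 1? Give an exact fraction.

32/49

obs 1: x=1 → posterior Beta(12, 3/2)
obs 2: x=1 → posterior Beta(13, 3/2)
obs 3: x=1 → posterior Beta(14, 3/2)
obs 4: x=0 → posterior Beta(14, 5/2)
obs 5: x=0 → posterior Beta(14, 7/2)
obs 6: x=0 → posterior Beta(14, 9/2)
obs 7: x=1 → posterior Beta(15, 9/2)
obs 8: x=0 → posterior Beta(15, 11/2)
obs 9: x=0 → posterior Beta(15, 13/2)
obs 10: x=0 → posterior Beta(15, 15/2)
obs 11: x=1 → posterior Beta(16, 15/2)
obs 12: x=0 → posterior Beta(16, 17/2)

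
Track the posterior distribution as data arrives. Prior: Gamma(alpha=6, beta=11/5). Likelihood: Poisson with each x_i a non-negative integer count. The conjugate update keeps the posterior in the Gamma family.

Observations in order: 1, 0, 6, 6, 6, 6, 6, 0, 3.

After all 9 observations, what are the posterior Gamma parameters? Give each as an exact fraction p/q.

alpha=40, beta=56/5

obs 1: x=1 → posterior Gamma(7, 16/5)
obs 2: x=0 → posterior Gamma(7, 21/5)
obs 3: x=6 → posterior Gamma(13, 26/5)
obs 4: x=6 → posterior Gamma(19, 31/5)
obs 5: x=6 → posterior Gamma(25, 36/5)
obs 6: x=6 → posterior Gamma(31, 41/5)
obs 7: x=6 → posterior Gamma(37, 46/5)
obs 8: x=0 → posterior Gamma(37, 51/5)
obs 9: x=3 → posterior Gamma(40, 56/5)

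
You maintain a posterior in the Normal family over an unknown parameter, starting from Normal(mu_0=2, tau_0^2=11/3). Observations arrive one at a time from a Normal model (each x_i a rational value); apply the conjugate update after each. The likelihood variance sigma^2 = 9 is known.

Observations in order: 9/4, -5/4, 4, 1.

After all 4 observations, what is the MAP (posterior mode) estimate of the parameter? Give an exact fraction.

120/71

obs 1: x=9/4 → posterior Normal(315/152, 99/38)
obs 2: x=-5/4 → posterior Normal(65/49, 99/49)
obs 3: x=4 → posterior Normal(109/60, 33/20)
obs 4: x=1 → posterior Normal(120/71, 99/71)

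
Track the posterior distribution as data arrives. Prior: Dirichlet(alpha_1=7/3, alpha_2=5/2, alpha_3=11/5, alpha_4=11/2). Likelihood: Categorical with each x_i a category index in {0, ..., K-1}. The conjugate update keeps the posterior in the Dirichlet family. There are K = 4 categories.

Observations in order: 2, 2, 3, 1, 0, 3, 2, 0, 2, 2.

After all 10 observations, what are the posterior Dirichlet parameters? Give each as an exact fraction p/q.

obs 1: x=2 → posterior Dirichlet(7/3, 5/2, 16/5, 11/2)
obs 2: x=2 → posterior Dirichlet(7/3, 5/2, 21/5, 11/2)
obs 3: x=3 → posterior Dirichlet(7/3, 5/2, 21/5, 13/2)
obs 4: x=1 → posterior Dirichlet(7/3, 7/2, 21/5, 13/2)
obs 5: x=0 → posterior Dirichlet(10/3, 7/2, 21/5, 13/2)
obs 6: x=3 → posterior Dirichlet(10/3, 7/2, 21/5, 15/2)
obs 7: x=2 → posterior Dirichlet(10/3, 7/2, 26/5, 15/2)
obs 8: x=0 → posterior Dirichlet(13/3, 7/2, 26/5, 15/2)
obs 9: x=2 → posterior Dirichlet(13/3, 7/2, 31/5, 15/2)
obs 10: x=2 → posterior Dirichlet(13/3, 7/2, 36/5, 15/2)

alpha_1=13/3, alpha_2=7/2, alpha_3=36/5, alpha_4=15/2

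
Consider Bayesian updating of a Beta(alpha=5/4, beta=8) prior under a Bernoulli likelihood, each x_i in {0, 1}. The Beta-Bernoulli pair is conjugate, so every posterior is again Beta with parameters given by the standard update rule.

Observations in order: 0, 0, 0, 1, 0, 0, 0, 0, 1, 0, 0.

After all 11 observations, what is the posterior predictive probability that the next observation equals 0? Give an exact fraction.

68/81

obs 1: x=0 → posterior Beta(5/4, 9)
obs 2: x=0 → posterior Beta(5/4, 10)
obs 3: x=0 → posterior Beta(5/4, 11)
obs 4: x=1 → posterior Beta(9/4, 11)
obs 5: x=0 → posterior Beta(9/4, 12)
obs 6: x=0 → posterior Beta(9/4, 13)
obs 7: x=0 → posterior Beta(9/4, 14)
obs 8: x=0 → posterior Beta(9/4, 15)
obs 9: x=1 → posterior Beta(13/4, 15)
obs 10: x=0 → posterior Beta(13/4, 16)
obs 11: x=0 → posterior Beta(13/4, 17)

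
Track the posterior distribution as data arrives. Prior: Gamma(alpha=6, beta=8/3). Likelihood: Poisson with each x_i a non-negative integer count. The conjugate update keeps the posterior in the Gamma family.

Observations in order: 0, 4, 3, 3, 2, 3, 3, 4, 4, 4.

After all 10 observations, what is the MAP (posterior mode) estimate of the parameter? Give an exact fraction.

obs 1: x=0 → posterior Gamma(6, 11/3)
obs 2: x=4 → posterior Gamma(10, 14/3)
obs 3: x=3 → posterior Gamma(13, 17/3)
obs 4: x=3 → posterior Gamma(16, 20/3)
obs 5: x=2 → posterior Gamma(18, 23/3)
obs 6: x=3 → posterior Gamma(21, 26/3)
obs 7: x=3 → posterior Gamma(24, 29/3)
obs 8: x=4 → posterior Gamma(28, 32/3)
obs 9: x=4 → posterior Gamma(32, 35/3)
obs 10: x=4 → posterior Gamma(36, 38/3)

105/38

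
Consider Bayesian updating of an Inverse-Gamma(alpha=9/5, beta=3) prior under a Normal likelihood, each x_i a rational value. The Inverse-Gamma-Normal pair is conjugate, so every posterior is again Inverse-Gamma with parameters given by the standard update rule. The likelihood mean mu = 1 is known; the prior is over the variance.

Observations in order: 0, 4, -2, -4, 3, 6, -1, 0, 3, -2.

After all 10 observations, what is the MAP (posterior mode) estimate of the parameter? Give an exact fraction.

obs 1: x=0 → posterior Inverse-Gamma(23/10, 7/2)
obs 2: x=4 → posterior Inverse-Gamma(14/5, 8)
obs 3: x=-2 → posterior Inverse-Gamma(33/10, 25/2)
obs 4: x=-4 → posterior Inverse-Gamma(19/5, 25)
obs 5: x=3 → posterior Inverse-Gamma(43/10, 27)
obs 6: x=6 → posterior Inverse-Gamma(24/5, 79/2)
obs 7: x=-1 → posterior Inverse-Gamma(53/10, 83/2)
obs 8: x=0 → posterior Inverse-Gamma(29/5, 42)
obs 9: x=3 → posterior Inverse-Gamma(63/10, 44)
obs 10: x=-2 → posterior Inverse-Gamma(34/5, 97/2)

485/78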